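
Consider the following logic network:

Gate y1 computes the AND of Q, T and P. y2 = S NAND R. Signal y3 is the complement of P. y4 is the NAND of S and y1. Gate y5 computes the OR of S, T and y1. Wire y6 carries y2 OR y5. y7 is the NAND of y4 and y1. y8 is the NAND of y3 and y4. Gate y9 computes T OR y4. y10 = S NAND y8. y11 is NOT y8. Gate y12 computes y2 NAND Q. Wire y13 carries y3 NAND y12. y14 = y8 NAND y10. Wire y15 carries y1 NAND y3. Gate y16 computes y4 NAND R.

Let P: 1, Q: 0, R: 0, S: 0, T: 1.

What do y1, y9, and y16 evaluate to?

y1 = 0  y9 = 1  y16 = 1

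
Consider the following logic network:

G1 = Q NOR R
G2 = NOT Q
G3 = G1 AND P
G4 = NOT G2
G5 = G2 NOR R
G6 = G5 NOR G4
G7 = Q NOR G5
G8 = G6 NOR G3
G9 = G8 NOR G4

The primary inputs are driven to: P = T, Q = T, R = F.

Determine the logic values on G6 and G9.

G6 = F, G9 = F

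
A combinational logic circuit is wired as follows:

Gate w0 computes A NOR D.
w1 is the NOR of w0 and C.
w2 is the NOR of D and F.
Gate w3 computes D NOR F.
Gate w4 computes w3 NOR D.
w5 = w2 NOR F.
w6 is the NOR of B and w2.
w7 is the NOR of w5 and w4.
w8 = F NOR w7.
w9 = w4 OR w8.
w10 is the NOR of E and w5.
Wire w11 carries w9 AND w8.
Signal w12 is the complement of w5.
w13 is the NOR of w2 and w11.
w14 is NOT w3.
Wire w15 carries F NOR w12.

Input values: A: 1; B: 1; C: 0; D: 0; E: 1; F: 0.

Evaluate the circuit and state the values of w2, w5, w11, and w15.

w2 = 1, w5 = 0, w11 = 0, w15 = 0

w2 = D NOR F = 0 NOR 0 = 1
w3 = D NOR F = 0 NOR 0 = 1
w4 = w3 NOR D = 1 NOR 0 = 0
w5 = w2 NOR F = 1 NOR 0 = 0
w7 = w5 NOR w4 = 0 NOR 0 = 1
w8 = F NOR w7 = 0 NOR 1 = 0
w9 = w4 OR w8 = 0 OR 0 = 0
w11 = w9 AND w8 = 0 AND 0 = 0
w12 = NOT w5 = NOT 0 = 1
w15 = F NOR w12 = 0 NOR 1 = 0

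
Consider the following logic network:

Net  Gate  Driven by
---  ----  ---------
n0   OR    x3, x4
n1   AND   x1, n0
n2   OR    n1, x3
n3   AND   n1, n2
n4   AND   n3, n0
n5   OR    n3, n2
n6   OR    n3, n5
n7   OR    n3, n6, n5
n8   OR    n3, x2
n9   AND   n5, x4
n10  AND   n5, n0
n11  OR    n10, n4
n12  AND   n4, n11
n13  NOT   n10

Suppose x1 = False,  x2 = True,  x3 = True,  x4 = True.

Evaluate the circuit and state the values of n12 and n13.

n12 = False  n13 = False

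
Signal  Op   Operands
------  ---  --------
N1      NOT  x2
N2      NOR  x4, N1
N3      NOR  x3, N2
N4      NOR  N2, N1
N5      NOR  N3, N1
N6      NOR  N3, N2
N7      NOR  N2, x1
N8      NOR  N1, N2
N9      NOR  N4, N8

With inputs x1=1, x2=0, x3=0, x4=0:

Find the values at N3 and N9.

N1 = NOT x2 = NOT 0 = 1
N2 = x4 NOR N1 = 0 NOR 1 = 0
N3 = x3 NOR N2 = 0 NOR 0 = 1
N4 = N2 NOR N1 = 0 NOR 1 = 0
N8 = N1 NOR N2 = 1 NOR 0 = 0
N9 = N4 NOR N8 = 0 NOR 0 = 1

N3 = 1; N9 = 1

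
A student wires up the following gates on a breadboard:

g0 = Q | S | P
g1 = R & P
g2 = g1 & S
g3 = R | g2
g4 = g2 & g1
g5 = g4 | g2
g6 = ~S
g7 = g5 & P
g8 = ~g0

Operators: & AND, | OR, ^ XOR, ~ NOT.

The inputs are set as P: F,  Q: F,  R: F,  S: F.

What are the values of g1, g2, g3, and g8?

g1 = F; g2 = F; g3 = F; g8 = T

g0 = Q OR S OR P = F OR F OR F = F
g1 = R AND P = F AND F = F
g2 = g1 AND S = F AND F = F
g3 = R OR g2 = F OR F = F
g8 = NOT g0 = NOT F = T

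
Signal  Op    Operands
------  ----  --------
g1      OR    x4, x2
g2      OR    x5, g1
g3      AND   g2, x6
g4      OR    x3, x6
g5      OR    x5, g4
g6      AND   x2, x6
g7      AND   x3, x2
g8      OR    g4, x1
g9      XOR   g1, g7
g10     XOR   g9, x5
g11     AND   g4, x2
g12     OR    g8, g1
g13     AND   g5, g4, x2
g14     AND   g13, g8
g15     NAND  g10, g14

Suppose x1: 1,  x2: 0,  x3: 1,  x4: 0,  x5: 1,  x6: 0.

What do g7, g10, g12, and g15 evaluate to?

g7 = 0, g10 = 1, g12 = 1, g15 = 1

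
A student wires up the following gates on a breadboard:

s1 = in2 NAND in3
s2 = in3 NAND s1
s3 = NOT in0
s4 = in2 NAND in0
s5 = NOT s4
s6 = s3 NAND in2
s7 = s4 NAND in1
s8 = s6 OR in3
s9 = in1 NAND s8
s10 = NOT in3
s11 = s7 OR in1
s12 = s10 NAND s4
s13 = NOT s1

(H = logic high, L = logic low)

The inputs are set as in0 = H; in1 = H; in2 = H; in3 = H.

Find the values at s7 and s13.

s1 = in2 NAND in3 = H NAND H = L
s4 = in2 NAND in0 = H NAND H = L
s7 = s4 NAND in1 = L NAND H = H
s13 = NOT s1 = NOT L = H

s7 = H, s13 = H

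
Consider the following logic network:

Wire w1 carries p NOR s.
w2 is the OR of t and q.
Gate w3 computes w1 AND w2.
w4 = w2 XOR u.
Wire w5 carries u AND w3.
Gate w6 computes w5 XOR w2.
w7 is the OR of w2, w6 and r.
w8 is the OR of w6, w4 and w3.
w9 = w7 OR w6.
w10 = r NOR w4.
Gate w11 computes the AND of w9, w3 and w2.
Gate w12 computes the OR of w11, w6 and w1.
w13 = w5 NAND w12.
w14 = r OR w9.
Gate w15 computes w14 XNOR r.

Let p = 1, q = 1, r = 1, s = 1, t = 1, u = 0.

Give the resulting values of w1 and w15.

w1 = p NOR s = 1 NOR 1 = 0
w2 = t OR q = 1 OR 1 = 1
w3 = w1 AND w2 = 0 AND 1 = 0
w5 = u AND w3 = 0 AND 0 = 0
w6 = w5 XOR w2 = 0 XOR 1 = 1
w7 = w2 OR w6 OR r = 1 OR 1 OR 1 = 1
w9 = w7 OR w6 = 1 OR 1 = 1
w14 = r OR w9 = 1 OR 1 = 1
w15 = w14 XNOR r = 1 XNOR 1 = 1

w1 = 0; w15 = 1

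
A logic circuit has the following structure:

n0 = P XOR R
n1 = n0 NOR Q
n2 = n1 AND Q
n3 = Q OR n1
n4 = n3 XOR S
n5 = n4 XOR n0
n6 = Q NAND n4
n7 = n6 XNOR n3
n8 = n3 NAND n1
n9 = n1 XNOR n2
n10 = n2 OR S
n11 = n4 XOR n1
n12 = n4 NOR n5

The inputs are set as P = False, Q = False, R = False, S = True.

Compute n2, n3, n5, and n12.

n2 = False, n3 = True, n5 = False, n12 = True

n0 = P XOR R = False XOR False = False
n1 = n0 NOR Q = False NOR False = True
n2 = n1 AND Q = True AND False = False
n3 = Q OR n1 = False OR True = True
n4 = n3 XOR S = True XOR True = False
n5 = n4 XOR n0 = False XOR False = False
n12 = n4 NOR n5 = False NOR False = True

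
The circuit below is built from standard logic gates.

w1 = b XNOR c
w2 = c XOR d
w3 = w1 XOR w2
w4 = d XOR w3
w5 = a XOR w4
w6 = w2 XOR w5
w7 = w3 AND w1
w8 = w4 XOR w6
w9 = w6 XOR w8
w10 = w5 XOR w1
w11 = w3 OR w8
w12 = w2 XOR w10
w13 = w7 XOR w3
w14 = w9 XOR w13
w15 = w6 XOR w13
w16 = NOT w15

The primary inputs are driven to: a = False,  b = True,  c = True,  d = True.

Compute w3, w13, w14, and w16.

w1 = b XNOR c = True XNOR True = True
w2 = c XOR d = True XOR True = False
w3 = w1 XOR w2 = True XOR False = True
w4 = d XOR w3 = True XOR True = False
w5 = a XOR w4 = False XOR False = False
w6 = w2 XOR w5 = False XOR False = False
w7 = w3 AND w1 = True AND True = True
w8 = w4 XOR w6 = False XOR False = False
w9 = w6 XOR w8 = False XOR False = False
w13 = w7 XOR w3 = True XOR True = False
w14 = w9 XOR w13 = False XOR False = False
w15 = w6 XOR w13 = False XOR False = False
w16 = NOT w15 = NOT False = True

w3 = True  w13 = False  w14 = False  w16 = True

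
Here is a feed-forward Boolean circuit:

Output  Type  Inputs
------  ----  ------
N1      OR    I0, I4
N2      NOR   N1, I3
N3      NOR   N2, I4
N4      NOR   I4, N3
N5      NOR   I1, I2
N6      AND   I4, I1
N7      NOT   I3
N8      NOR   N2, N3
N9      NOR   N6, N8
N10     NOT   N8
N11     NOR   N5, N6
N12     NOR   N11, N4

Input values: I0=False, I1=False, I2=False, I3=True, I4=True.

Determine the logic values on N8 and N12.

N1 = I0 OR I4 = False OR True = True
N2 = N1 NOR I3 = True NOR True = False
N3 = N2 NOR I4 = False NOR True = False
N4 = I4 NOR N3 = True NOR False = False
N5 = I1 NOR I2 = False NOR False = True
N6 = I4 AND I1 = True AND False = False
N8 = N2 NOR N3 = False NOR False = True
N11 = N5 NOR N6 = True NOR False = False
N12 = N11 NOR N4 = False NOR False = True

N8 = True, N12 = True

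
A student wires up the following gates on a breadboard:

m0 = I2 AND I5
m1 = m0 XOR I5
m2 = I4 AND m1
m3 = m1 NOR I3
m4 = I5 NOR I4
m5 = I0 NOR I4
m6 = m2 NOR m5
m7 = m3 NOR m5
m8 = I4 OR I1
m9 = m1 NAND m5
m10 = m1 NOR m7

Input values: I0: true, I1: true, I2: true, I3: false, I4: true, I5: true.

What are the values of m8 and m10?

m0 = I2 AND I5 = true AND true = true
m1 = m0 XOR I5 = true XOR true = false
m3 = m1 NOR I3 = false NOR false = true
m5 = I0 NOR I4 = true NOR true = false
m7 = m3 NOR m5 = true NOR false = false
m8 = I4 OR I1 = true OR true = true
m10 = m1 NOR m7 = false NOR false = true

m8 = true  m10 = true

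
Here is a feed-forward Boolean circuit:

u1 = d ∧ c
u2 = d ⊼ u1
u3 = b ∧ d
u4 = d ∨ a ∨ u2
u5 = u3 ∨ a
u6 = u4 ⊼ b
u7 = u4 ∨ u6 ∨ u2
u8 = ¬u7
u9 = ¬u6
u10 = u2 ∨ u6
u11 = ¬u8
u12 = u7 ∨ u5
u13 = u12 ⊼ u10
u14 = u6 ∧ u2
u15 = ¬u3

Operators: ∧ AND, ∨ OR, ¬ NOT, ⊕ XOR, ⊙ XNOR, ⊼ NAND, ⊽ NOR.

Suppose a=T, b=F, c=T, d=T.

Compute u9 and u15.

u1 = d AND c = T AND T = T
u2 = d NAND u1 = T NAND T = F
u3 = b AND d = F AND T = F
u4 = d OR a OR u2 = T OR T OR F = T
u6 = u4 NAND b = T NAND F = T
u9 = NOT u6 = NOT T = F
u15 = NOT u3 = NOT F = T

u9 = F; u15 = T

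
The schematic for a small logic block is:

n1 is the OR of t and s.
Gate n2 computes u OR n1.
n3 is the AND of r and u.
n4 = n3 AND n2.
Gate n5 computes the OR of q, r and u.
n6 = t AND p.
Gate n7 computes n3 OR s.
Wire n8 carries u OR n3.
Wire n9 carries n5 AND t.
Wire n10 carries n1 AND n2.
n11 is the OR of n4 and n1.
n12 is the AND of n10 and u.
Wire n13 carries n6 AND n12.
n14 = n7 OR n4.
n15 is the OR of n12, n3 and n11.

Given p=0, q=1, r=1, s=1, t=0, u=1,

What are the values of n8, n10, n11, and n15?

n8 = 1  n10 = 1  n11 = 1  n15 = 1

n1 = t OR s = 0 OR 1 = 1
n2 = u OR n1 = 1 OR 1 = 1
n3 = r AND u = 1 AND 1 = 1
n4 = n3 AND n2 = 1 AND 1 = 1
n8 = u OR n3 = 1 OR 1 = 1
n10 = n1 AND n2 = 1 AND 1 = 1
n11 = n4 OR n1 = 1 OR 1 = 1
n12 = n10 AND u = 1 AND 1 = 1
n15 = n12 OR n3 OR n11 = 1 OR 1 OR 1 = 1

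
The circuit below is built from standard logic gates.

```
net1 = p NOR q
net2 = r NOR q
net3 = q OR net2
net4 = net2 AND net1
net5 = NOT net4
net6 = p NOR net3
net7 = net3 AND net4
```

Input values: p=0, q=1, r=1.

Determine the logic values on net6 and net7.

net6 = 0, net7 = 0

net1 = p NOR q = 0 NOR 1 = 0
net2 = r NOR q = 1 NOR 1 = 0
net3 = q OR net2 = 1 OR 0 = 1
net4 = net2 AND net1 = 0 AND 0 = 0
net6 = p NOR net3 = 0 NOR 1 = 0
net7 = net3 AND net4 = 1 AND 0 = 0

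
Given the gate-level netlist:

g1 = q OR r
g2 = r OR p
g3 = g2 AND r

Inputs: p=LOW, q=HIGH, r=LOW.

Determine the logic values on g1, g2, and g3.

g1 = HIGH, g2 = LOW, g3 = LOW

g1 = q OR r = HIGH OR LOW = HIGH
g2 = r OR p = LOW OR LOW = LOW
g3 = g2 AND r = LOW AND LOW = LOW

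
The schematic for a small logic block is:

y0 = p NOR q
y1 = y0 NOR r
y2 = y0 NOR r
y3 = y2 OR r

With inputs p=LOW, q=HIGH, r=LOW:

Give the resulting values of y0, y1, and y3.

y0 = LOW; y1 = HIGH; y3 = HIGH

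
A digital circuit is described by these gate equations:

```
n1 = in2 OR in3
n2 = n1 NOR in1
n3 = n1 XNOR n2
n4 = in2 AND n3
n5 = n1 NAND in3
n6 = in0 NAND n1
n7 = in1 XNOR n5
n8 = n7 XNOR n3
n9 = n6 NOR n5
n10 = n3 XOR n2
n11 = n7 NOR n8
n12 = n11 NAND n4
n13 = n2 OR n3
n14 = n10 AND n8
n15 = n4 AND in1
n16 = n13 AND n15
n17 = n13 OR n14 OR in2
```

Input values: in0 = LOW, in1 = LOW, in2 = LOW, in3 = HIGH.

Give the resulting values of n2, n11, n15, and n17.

n2 = LOW  n11 = LOW  n15 = LOW  n17 = LOW

n1 = in2 OR in3 = LOW OR HIGH = HIGH
n2 = n1 NOR in1 = HIGH NOR LOW = LOW
n3 = n1 XNOR n2 = HIGH XNOR LOW = LOW
n4 = in2 AND n3 = LOW AND LOW = LOW
n5 = n1 NAND in3 = HIGH NAND HIGH = LOW
n7 = in1 XNOR n5 = LOW XNOR LOW = HIGH
n8 = n7 XNOR n3 = HIGH XNOR LOW = LOW
n10 = n3 XOR n2 = LOW XOR LOW = LOW
n11 = n7 NOR n8 = HIGH NOR LOW = LOW
n13 = n2 OR n3 = LOW OR LOW = LOW
n14 = n10 AND n8 = LOW AND LOW = LOW
n15 = n4 AND in1 = LOW AND LOW = LOW
n17 = n13 OR n14 OR in2 = LOW OR LOW OR LOW = LOW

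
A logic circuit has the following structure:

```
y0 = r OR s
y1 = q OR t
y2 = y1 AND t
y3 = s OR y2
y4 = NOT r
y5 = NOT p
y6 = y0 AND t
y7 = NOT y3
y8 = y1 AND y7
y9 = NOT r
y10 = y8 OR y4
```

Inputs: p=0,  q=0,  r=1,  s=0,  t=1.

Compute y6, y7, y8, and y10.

y0 = r OR s = 1 OR 0 = 1
y1 = q OR t = 0 OR 1 = 1
y2 = y1 AND t = 1 AND 1 = 1
y3 = s OR y2 = 0 OR 1 = 1
y4 = NOT r = NOT 1 = 0
y6 = y0 AND t = 1 AND 1 = 1
y7 = NOT y3 = NOT 1 = 0
y8 = y1 AND y7 = 1 AND 0 = 0
y10 = y8 OR y4 = 0 OR 0 = 0

y6 = 1, y7 = 0, y8 = 0, y10 = 0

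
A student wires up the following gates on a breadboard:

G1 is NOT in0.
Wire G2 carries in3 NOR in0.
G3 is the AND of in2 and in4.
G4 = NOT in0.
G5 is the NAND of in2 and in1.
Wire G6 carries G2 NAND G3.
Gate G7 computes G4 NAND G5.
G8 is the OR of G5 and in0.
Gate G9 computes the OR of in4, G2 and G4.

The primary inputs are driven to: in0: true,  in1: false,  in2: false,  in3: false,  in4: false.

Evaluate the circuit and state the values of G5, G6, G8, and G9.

G2 = in3 NOR in0 = false NOR true = false
G3 = in2 AND in4 = false AND false = false
G4 = NOT in0 = NOT true = false
G5 = in2 NAND in1 = false NAND false = true
G6 = G2 NAND G3 = false NAND false = true
G8 = G5 OR in0 = true OR true = true
G9 = in4 OR G2 OR G4 = false OR false OR false = false

G5 = true, G6 = true, G8 = true, G9 = false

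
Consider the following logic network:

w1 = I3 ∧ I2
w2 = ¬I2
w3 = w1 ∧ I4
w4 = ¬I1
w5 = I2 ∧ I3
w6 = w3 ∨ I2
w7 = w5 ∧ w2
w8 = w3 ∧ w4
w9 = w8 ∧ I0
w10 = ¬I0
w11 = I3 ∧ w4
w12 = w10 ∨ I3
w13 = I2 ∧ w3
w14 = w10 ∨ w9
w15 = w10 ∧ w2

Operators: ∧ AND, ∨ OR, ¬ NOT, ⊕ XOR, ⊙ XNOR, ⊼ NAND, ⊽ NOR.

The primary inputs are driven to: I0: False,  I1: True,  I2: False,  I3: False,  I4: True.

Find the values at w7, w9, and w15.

w1 = I3 AND I2 = False AND False = False
w2 = NOT I2 = NOT False = True
w3 = w1 AND I4 = False AND True = False
w4 = NOT I1 = NOT True = False
w5 = I2 AND I3 = False AND False = False
w7 = w5 AND w2 = False AND True = False
w8 = w3 AND w4 = False AND False = False
w9 = w8 AND I0 = False AND False = False
w10 = NOT I0 = NOT False = True
w15 = w10 AND w2 = True AND True = True

w7 = False  w9 = False  w15 = True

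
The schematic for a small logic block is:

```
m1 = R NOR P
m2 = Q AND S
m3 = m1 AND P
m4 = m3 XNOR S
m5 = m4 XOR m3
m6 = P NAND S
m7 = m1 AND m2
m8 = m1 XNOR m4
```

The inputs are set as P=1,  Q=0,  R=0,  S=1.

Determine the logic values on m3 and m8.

m1 = R NOR P = 0 NOR 1 = 0
m3 = m1 AND P = 0 AND 1 = 0
m4 = m3 XNOR S = 0 XNOR 1 = 0
m8 = m1 XNOR m4 = 0 XNOR 0 = 1

m3 = 0, m8 = 1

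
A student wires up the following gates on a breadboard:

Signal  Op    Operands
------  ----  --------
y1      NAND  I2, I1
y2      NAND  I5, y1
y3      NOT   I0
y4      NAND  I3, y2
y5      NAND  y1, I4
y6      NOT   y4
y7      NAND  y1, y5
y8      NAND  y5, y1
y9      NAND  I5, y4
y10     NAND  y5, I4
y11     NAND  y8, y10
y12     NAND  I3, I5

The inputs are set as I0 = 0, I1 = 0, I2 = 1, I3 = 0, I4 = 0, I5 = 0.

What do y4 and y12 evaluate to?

y4 = 1; y12 = 1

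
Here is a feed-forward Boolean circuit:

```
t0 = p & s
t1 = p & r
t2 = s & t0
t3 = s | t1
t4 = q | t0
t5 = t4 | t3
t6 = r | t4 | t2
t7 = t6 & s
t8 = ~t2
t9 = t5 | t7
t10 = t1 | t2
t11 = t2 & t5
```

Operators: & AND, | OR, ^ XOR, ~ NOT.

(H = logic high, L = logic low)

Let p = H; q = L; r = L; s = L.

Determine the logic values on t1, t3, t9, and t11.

t1 = L, t3 = L, t9 = L, t11 = L

t0 = p AND s = H AND L = L
t1 = p AND r = H AND L = L
t2 = s AND t0 = L AND L = L
t3 = s OR t1 = L OR L = L
t4 = q OR t0 = L OR L = L
t5 = t4 OR t3 = L OR L = L
t6 = r OR t4 OR t2 = L OR L OR L = L
t7 = t6 AND s = L AND L = L
t9 = t5 OR t7 = L OR L = L
t11 = t2 AND t5 = L AND L = L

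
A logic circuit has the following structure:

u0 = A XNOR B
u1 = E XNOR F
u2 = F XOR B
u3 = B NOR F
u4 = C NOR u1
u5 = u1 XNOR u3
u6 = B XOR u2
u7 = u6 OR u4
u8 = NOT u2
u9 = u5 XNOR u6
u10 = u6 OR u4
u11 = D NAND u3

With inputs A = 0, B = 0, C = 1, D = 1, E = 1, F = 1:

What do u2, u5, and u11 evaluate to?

u2 = 1; u5 = 0; u11 = 1

u1 = E XNOR F = 1 XNOR 1 = 1
u2 = F XOR B = 1 XOR 0 = 1
u3 = B NOR F = 0 NOR 1 = 0
u5 = u1 XNOR u3 = 1 XNOR 0 = 0
u11 = D NAND u3 = 1 NAND 0 = 1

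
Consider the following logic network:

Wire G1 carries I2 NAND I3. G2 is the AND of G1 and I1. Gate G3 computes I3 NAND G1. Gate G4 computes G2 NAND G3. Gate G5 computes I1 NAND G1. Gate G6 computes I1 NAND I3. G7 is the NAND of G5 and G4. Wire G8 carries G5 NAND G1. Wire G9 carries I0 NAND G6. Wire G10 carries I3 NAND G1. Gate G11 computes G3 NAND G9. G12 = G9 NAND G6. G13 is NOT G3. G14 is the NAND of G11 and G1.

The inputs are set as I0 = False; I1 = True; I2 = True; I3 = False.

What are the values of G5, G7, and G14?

G5 = False; G7 = True; G14 = True

G1 = I2 NAND I3 = True NAND False = True
G2 = G1 AND I1 = True AND True = True
G3 = I3 NAND G1 = False NAND True = True
G4 = G2 NAND G3 = True NAND True = False
G5 = I1 NAND G1 = True NAND True = False
G6 = I1 NAND I3 = True NAND False = True
G7 = G5 NAND G4 = False NAND False = True
G9 = I0 NAND G6 = False NAND True = True
G11 = G3 NAND G9 = True NAND True = False
G14 = G11 NAND G1 = False NAND True = True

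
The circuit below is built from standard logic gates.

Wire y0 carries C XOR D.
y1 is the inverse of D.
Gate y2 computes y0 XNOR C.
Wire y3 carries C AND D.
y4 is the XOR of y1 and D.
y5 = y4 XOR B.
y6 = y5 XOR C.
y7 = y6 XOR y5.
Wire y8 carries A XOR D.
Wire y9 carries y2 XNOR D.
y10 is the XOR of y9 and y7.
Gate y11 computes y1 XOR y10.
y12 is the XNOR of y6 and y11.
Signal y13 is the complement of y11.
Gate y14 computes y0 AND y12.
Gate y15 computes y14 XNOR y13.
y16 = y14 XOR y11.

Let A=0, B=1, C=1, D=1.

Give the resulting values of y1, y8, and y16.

y1 = 0  y8 = 1  y16 = 1

y0 = C XOR D = 1 XOR 1 = 0
y1 = NOT D = NOT 1 = 0
y2 = y0 XNOR C = 0 XNOR 1 = 0
y4 = y1 XOR D = 0 XOR 1 = 1
y5 = y4 XOR B = 1 XOR 1 = 0
y6 = y5 XOR C = 0 XOR 1 = 1
y7 = y6 XOR y5 = 1 XOR 0 = 1
y8 = A XOR D = 0 XOR 1 = 1
y9 = y2 XNOR D = 0 XNOR 1 = 0
y10 = y9 XOR y7 = 0 XOR 1 = 1
y11 = y1 XOR y10 = 0 XOR 1 = 1
y12 = y6 XNOR y11 = 1 XNOR 1 = 1
y14 = y0 AND y12 = 0 AND 1 = 0
y16 = y14 XOR y11 = 0 XOR 1 = 1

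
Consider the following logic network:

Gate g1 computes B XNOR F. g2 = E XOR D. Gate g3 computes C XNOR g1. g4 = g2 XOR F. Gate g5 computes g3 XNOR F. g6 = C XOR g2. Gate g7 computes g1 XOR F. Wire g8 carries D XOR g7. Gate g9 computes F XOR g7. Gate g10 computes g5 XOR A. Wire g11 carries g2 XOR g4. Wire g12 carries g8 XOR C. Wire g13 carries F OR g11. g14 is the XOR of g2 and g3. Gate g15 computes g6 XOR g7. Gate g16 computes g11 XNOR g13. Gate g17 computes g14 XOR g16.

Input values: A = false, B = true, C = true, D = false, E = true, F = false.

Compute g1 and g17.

g1 = false, g17 = false

g1 = B XNOR F = true XNOR false = false
g2 = E XOR D = true XOR false = true
g3 = C XNOR g1 = true XNOR false = false
g4 = g2 XOR F = true XOR false = true
g11 = g2 XOR g4 = true XOR true = false
g13 = F OR g11 = false OR false = false
g14 = g2 XOR g3 = true XOR false = true
g16 = g11 XNOR g13 = false XNOR false = true
g17 = g14 XOR g16 = true XOR true = false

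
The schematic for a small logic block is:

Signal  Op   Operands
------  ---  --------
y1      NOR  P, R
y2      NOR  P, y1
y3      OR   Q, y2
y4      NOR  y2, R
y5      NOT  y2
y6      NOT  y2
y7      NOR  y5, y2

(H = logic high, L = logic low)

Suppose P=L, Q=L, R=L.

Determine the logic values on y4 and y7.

y4 = H; y7 = L

y1 = P NOR R = L NOR L = H
y2 = P NOR y1 = L NOR H = L
y4 = y2 NOR R = L NOR L = H
y5 = NOT y2 = NOT L = H
y7 = y5 NOR y2 = H NOR L = L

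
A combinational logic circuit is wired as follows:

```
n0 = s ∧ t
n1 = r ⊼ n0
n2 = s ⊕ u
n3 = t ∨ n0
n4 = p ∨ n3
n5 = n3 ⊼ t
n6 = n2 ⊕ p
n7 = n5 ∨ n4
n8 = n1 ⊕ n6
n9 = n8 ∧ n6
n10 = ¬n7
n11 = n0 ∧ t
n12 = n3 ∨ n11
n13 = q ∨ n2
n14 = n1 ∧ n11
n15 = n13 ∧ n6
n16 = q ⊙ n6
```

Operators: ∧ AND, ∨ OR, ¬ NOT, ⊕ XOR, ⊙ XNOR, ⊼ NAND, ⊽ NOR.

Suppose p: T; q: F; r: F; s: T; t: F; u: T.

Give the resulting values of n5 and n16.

n0 = s AND t = T AND F = F
n2 = s XOR u = T XOR T = F
n3 = t OR n0 = F OR F = F
n5 = n3 NAND t = F NAND F = T
n6 = n2 XOR p = F XOR T = T
n16 = q XNOR n6 = F XNOR T = F

n5 = T  n16 = F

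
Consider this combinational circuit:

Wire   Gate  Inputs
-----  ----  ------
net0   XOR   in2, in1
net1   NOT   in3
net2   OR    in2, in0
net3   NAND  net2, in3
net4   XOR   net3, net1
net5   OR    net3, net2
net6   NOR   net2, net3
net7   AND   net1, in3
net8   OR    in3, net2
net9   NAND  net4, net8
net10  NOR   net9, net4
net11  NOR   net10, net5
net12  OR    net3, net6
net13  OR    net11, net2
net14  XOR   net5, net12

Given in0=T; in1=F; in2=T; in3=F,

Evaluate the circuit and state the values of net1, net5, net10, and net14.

net1 = T, net5 = T, net10 = F, net14 = F

net1 = NOT in3 = NOT F = T
net2 = in2 OR in0 = T OR T = T
net3 = net2 NAND in3 = T NAND F = T
net4 = net3 XOR net1 = T XOR T = F
net5 = net3 OR net2 = T OR T = T
net6 = net2 NOR net3 = T NOR T = F
net8 = in3 OR net2 = F OR T = T
net9 = net4 NAND net8 = F NAND T = T
net10 = net9 NOR net4 = T NOR F = F
net12 = net3 OR net6 = T OR F = T
net14 = net5 XOR net12 = T XOR T = F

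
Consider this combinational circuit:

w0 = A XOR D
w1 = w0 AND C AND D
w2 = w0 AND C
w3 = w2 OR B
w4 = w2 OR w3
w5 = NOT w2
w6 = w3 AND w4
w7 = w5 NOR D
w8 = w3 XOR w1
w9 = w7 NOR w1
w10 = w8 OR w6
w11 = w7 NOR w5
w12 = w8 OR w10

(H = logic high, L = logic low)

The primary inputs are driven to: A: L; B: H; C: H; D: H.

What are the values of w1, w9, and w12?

w0 = A XOR D = L XOR H = H
w1 = w0 AND C AND D = H AND H AND H = H
w2 = w0 AND C = H AND H = H
w3 = w2 OR B = H OR H = H
w4 = w2 OR w3 = H OR H = H
w5 = NOT w2 = NOT H = L
w6 = w3 AND w4 = H AND H = H
w7 = w5 NOR D = L NOR H = L
w8 = w3 XOR w1 = H XOR H = L
w9 = w7 NOR w1 = L NOR H = L
w10 = w8 OR w6 = L OR H = H
w12 = w8 OR w10 = L OR H = H

w1 = H, w9 = L, w12 = H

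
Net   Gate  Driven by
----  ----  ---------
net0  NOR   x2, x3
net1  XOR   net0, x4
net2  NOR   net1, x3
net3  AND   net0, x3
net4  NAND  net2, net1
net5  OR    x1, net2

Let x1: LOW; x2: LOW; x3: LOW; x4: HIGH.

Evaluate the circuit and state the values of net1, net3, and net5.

net1 = LOW, net3 = LOW, net5 = HIGH

net0 = x2 NOR x3 = LOW NOR LOW = HIGH
net1 = net0 XOR x4 = HIGH XOR HIGH = LOW
net2 = net1 NOR x3 = LOW NOR LOW = HIGH
net3 = net0 AND x3 = HIGH AND LOW = LOW
net5 = x1 OR net2 = LOW OR HIGH = HIGH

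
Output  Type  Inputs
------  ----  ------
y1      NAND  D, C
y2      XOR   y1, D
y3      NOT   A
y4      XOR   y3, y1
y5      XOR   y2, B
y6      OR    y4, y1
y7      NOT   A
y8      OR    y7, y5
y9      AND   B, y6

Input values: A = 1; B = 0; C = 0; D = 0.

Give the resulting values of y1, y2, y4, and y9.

y1 = 1  y2 = 1  y4 = 1  y9 = 0

y1 = D NAND C = 0 NAND 0 = 1
y2 = y1 XOR D = 1 XOR 0 = 1
y3 = NOT A = NOT 1 = 0
y4 = y3 XOR y1 = 0 XOR 1 = 1
y6 = y4 OR y1 = 1 OR 1 = 1
y9 = B AND y6 = 0 AND 1 = 0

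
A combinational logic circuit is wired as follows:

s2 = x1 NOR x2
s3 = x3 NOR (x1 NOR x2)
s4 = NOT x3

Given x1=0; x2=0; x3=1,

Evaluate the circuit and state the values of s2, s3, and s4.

s2 = 1  s3 = 0  s4 = 0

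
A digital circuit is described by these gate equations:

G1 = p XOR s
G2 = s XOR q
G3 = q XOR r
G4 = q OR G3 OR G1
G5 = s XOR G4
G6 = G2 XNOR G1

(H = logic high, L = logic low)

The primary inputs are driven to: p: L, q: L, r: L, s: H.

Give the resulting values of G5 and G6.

G1 = p XOR s = L XOR H = H
G2 = s XOR q = H XOR L = H
G3 = q XOR r = L XOR L = L
G4 = q OR G3 OR G1 = L OR L OR H = H
G5 = s XOR G4 = H XOR H = L
G6 = G2 XNOR G1 = H XNOR H = H

G5 = L, G6 = H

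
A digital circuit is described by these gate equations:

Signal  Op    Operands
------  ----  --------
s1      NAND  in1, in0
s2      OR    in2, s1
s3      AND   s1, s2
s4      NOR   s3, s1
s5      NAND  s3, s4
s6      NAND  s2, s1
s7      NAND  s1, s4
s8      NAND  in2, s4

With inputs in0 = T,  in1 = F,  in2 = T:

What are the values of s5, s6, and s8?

s1 = in1 NAND in0 = F NAND T = T
s2 = in2 OR s1 = T OR T = T
s3 = s1 AND s2 = T AND T = T
s4 = s3 NOR s1 = T NOR T = F
s5 = s3 NAND s4 = T NAND F = T
s6 = s2 NAND s1 = T NAND T = F
s8 = in2 NAND s4 = T NAND F = T

s5 = T  s6 = F  s8 = T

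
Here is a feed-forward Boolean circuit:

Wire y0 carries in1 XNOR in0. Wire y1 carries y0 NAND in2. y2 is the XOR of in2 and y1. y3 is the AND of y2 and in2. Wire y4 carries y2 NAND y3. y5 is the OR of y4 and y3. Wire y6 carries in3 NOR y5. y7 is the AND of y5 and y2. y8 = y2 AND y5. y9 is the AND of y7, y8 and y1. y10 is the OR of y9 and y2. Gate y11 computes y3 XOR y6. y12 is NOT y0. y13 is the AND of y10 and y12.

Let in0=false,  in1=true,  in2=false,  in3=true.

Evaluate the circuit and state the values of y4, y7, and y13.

y4 = true; y7 = true; y13 = true

y0 = in1 XNOR in0 = true XNOR false = false
y1 = y0 NAND in2 = false NAND false = true
y2 = in2 XOR y1 = false XOR true = true
y3 = y2 AND in2 = true AND false = false
y4 = y2 NAND y3 = true NAND false = true
y5 = y4 OR y3 = true OR false = true
y7 = y5 AND y2 = true AND true = true
y8 = y2 AND y5 = true AND true = true
y9 = y7 AND y8 AND y1 = true AND true AND true = true
y10 = y9 OR y2 = true OR true = true
y12 = NOT y0 = NOT false = true
y13 = y10 AND y12 = true AND true = true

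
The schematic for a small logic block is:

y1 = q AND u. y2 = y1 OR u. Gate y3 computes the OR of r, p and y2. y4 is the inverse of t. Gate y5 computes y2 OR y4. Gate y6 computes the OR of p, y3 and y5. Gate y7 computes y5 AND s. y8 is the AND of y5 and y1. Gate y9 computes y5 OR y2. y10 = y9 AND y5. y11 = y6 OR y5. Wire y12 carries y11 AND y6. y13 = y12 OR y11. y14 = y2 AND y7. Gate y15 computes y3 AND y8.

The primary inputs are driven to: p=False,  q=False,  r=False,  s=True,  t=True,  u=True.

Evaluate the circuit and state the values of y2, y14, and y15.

y2 = True; y14 = True; y15 = False

y1 = q AND u = False AND True = False
y2 = y1 OR u = False OR True = True
y3 = r OR p OR y2 = False OR False OR True = True
y4 = NOT t = NOT True = False
y5 = y2 OR y4 = True OR False = True
y7 = y5 AND s = True AND True = True
y8 = y5 AND y1 = True AND False = False
y14 = y2 AND y7 = True AND True = True
y15 = y3 AND y8 = True AND False = False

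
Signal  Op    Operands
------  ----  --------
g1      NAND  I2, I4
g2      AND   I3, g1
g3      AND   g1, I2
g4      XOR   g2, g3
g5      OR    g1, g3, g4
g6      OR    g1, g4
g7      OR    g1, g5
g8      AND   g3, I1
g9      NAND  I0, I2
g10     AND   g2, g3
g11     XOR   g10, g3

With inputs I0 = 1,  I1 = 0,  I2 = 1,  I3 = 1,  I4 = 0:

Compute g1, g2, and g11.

g1 = 1, g2 = 1, g11 = 0

g1 = I2 NAND I4 = 1 NAND 0 = 1
g2 = I3 AND g1 = 1 AND 1 = 1
g3 = g1 AND I2 = 1 AND 1 = 1
g10 = g2 AND g3 = 1 AND 1 = 1
g11 = g10 XOR g3 = 1 XOR 1 = 0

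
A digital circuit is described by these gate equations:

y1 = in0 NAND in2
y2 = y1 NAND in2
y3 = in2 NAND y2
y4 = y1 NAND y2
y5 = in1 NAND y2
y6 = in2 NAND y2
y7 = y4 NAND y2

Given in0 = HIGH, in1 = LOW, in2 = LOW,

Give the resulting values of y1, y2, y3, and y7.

y1 = in0 NAND in2 = HIGH NAND LOW = HIGH
y2 = y1 NAND in2 = HIGH NAND LOW = HIGH
y3 = in2 NAND y2 = LOW NAND HIGH = HIGH
y4 = y1 NAND y2 = HIGH NAND HIGH = LOW
y7 = y4 NAND y2 = LOW NAND HIGH = HIGH

y1 = HIGH, y2 = HIGH, y3 = HIGH, y7 = HIGH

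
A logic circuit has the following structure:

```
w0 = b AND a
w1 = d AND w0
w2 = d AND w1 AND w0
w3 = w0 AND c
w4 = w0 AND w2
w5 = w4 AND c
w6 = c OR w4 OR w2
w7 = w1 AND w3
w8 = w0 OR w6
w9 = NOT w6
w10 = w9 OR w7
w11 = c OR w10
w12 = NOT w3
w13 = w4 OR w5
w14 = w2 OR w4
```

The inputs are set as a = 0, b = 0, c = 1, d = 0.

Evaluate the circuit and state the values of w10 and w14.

w10 = 0; w14 = 0

w0 = b AND a = 0 AND 0 = 0
w1 = d AND w0 = 0 AND 0 = 0
w2 = d AND w1 AND w0 = 0 AND 0 AND 0 = 0
w3 = w0 AND c = 0 AND 1 = 0
w4 = w0 AND w2 = 0 AND 0 = 0
w6 = c OR w4 OR w2 = 1 OR 0 OR 0 = 1
w7 = w1 AND w3 = 0 AND 0 = 0
w9 = NOT w6 = NOT 1 = 0
w10 = w9 OR w7 = 0 OR 0 = 0
w14 = w2 OR w4 = 0 OR 0 = 0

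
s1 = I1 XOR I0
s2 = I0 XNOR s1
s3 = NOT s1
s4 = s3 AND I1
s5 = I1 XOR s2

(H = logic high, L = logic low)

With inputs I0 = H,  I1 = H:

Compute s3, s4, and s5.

s3 = H; s4 = H; s5 = H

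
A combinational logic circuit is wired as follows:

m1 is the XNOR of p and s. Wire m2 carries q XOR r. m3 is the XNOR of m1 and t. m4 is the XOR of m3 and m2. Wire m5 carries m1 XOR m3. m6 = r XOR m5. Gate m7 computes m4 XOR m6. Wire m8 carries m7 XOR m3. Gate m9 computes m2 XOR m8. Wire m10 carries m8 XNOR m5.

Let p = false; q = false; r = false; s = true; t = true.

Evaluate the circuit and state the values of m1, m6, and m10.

m1 = p XNOR s = false XNOR true = false
m2 = q XOR r = false XOR false = false
m3 = m1 XNOR t = false XNOR true = false
m4 = m3 XOR m2 = false XOR false = false
m5 = m1 XOR m3 = false XOR false = false
m6 = r XOR m5 = false XOR false = false
m7 = m4 XOR m6 = false XOR false = false
m8 = m7 XOR m3 = false XOR false = false
m10 = m8 XNOR m5 = false XNOR false = true

m1 = false; m6 = false; m10 = true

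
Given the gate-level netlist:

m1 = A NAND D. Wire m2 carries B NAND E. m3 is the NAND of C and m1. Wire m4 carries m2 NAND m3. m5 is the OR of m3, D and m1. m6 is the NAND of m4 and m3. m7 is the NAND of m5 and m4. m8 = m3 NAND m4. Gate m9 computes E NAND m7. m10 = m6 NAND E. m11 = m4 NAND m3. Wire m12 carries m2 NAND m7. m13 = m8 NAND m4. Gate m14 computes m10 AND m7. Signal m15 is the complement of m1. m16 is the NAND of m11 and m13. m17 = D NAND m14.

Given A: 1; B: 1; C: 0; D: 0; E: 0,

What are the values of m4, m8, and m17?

m4 = 0  m8 = 1  m17 = 1

m1 = A NAND D = 1 NAND 0 = 1
m2 = B NAND E = 1 NAND 0 = 1
m3 = C NAND m1 = 0 NAND 1 = 1
m4 = m2 NAND m3 = 1 NAND 1 = 0
m5 = m3 OR D OR m1 = 1 OR 0 OR 1 = 1
m6 = m4 NAND m3 = 0 NAND 1 = 1
m7 = m5 NAND m4 = 1 NAND 0 = 1
m8 = m3 NAND m4 = 1 NAND 0 = 1
m10 = m6 NAND E = 1 NAND 0 = 1
m14 = m10 AND m7 = 1 AND 1 = 1
m17 = D NAND m14 = 0 NAND 1 = 1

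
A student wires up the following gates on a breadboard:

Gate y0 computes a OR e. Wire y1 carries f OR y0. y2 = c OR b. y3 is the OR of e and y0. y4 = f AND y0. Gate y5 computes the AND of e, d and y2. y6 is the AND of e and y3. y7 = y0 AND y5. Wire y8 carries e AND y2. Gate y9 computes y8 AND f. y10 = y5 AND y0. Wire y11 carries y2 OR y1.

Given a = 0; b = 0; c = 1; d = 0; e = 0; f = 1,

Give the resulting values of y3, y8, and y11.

y3 = 0, y8 = 0, y11 = 1

y0 = a OR e = 0 OR 0 = 0
y1 = f OR y0 = 1 OR 0 = 1
y2 = c OR b = 1 OR 0 = 1
y3 = e OR y0 = 0 OR 0 = 0
y8 = e AND y2 = 0 AND 1 = 0
y11 = y2 OR y1 = 1 OR 1 = 1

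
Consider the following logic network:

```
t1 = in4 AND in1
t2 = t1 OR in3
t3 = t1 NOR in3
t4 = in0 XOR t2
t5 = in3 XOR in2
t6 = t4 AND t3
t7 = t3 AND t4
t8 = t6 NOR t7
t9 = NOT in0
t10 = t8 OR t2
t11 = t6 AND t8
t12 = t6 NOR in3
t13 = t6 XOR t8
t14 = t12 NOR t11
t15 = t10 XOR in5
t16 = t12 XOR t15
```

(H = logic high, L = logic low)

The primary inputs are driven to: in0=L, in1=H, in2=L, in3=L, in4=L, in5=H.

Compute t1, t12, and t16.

t1 = in4 AND in1 = L AND H = L
t2 = t1 OR in3 = L OR L = L
t3 = t1 NOR in3 = L NOR L = H
t4 = in0 XOR t2 = L XOR L = L
t6 = t4 AND t3 = L AND H = L
t7 = t3 AND t4 = H AND L = L
t8 = t6 NOR t7 = L NOR L = H
t10 = t8 OR t2 = H OR L = H
t12 = t6 NOR in3 = L NOR L = H
t15 = t10 XOR in5 = H XOR H = L
t16 = t12 XOR t15 = H XOR L = H

t1 = L, t12 = H, t16 = H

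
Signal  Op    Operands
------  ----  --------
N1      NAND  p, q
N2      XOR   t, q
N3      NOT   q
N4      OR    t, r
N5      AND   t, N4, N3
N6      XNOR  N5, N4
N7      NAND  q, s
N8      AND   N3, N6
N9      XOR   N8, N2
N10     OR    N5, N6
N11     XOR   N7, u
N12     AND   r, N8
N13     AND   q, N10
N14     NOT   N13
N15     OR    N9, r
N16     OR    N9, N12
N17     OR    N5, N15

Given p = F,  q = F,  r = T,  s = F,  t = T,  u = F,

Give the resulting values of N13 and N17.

N13 = F, N17 = T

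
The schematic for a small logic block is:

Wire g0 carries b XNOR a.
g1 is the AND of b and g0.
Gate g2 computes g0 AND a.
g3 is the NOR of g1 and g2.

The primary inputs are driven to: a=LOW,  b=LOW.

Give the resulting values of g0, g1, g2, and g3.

g0 = b XNOR a = LOW XNOR LOW = HIGH
g1 = b AND g0 = LOW AND HIGH = LOW
g2 = g0 AND a = HIGH AND LOW = LOW
g3 = g1 NOR g2 = LOW NOR LOW = HIGH

g0 = HIGH  g1 = LOW  g2 = LOW  g3 = HIGH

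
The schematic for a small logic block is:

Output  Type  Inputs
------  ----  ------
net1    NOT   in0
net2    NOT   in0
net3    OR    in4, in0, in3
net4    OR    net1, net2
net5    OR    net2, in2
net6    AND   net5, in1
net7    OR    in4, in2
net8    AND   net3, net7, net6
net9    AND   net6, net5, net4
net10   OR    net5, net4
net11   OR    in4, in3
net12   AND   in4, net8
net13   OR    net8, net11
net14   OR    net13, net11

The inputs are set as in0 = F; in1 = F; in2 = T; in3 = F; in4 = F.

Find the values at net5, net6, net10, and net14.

net5 = T; net6 = F; net10 = T; net14 = F

net1 = NOT in0 = NOT F = T
net2 = NOT in0 = NOT F = T
net3 = in4 OR in0 OR in3 = F OR F OR F = F
net4 = net1 OR net2 = T OR T = T
net5 = net2 OR in2 = T OR T = T
net6 = net5 AND in1 = T AND F = F
net7 = in4 OR in2 = F OR T = T
net8 = net3 AND net7 AND net6 = F AND T AND F = F
net10 = net5 OR net4 = T OR T = T
net11 = in4 OR in3 = F OR F = F
net13 = net8 OR net11 = F OR F = F
net14 = net13 OR net11 = F OR F = F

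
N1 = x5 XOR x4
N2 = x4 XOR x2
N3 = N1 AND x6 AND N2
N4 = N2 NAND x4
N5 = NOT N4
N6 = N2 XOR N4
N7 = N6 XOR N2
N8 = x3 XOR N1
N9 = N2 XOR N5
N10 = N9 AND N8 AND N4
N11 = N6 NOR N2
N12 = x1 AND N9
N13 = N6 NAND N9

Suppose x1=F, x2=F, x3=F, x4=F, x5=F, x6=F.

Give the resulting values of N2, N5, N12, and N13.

N2 = F; N5 = F; N12 = F; N13 = T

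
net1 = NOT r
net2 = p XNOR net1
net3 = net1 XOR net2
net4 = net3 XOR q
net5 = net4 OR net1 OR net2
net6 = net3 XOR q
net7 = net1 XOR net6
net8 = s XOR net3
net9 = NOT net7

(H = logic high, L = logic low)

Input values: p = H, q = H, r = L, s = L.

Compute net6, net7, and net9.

net1 = NOT r = NOT L = H
net2 = p XNOR net1 = H XNOR H = H
net3 = net1 XOR net2 = H XOR H = L
net6 = net3 XOR q = L XOR H = H
net7 = net1 XOR net6 = H XOR H = L
net9 = NOT net7 = NOT L = H

net6 = H, net7 = L, net9 = H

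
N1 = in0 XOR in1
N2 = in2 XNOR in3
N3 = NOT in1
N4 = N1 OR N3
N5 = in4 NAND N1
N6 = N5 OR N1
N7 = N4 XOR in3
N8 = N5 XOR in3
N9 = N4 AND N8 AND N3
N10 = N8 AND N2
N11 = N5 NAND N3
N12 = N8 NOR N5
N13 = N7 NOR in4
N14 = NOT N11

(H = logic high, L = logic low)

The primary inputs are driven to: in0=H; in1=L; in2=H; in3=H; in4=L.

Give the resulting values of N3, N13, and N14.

N1 = in0 XOR in1 = H XOR L = H
N3 = NOT in1 = NOT L = H
N4 = N1 OR N3 = H OR H = H
N5 = in4 NAND N1 = L NAND H = H
N7 = N4 XOR in3 = H XOR H = L
N11 = N5 NAND N3 = H NAND H = L
N13 = N7 NOR in4 = L NOR L = H
N14 = NOT N11 = NOT L = H

N3 = H, N13 = H, N14 = H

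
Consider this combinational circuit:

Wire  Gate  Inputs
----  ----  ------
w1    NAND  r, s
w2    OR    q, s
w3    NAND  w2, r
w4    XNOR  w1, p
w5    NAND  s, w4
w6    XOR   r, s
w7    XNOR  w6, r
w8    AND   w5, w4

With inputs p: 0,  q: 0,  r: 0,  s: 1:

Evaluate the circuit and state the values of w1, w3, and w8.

w1 = 1, w3 = 1, w8 = 0

w1 = r NAND s = 0 NAND 1 = 1
w2 = q OR s = 0 OR 1 = 1
w3 = w2 NAND r = 1 NAND 0 = 1
w4 = w1 XNOR p = 1 XNOR 0 = 0
w5 = s NAND w4 = 1 NAND 0 = 1
w8 = w5 AND w4 = 1 AND 0 = 0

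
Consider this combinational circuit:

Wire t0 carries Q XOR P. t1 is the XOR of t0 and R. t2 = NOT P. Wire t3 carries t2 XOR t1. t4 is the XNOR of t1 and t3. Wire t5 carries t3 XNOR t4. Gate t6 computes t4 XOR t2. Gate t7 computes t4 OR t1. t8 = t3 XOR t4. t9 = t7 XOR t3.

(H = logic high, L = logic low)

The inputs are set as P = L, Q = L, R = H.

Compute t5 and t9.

t0 = Q XOR P = L XOR L = L
t1 = t0 XOR R = L XOR H = H
t2 = NOT P = NOT L = H
t3 = t2 XOR t1 = H XOR H = L
t4 = t1 XNOR t3 = H XNOR L = L
t5 = t3 XNOR t4 = L XNOR L = H
t7 = t4 OR t1 = L OR H = H
t9 = t7 XOR t3 = H XOR L = H

t5 = H, t9 = H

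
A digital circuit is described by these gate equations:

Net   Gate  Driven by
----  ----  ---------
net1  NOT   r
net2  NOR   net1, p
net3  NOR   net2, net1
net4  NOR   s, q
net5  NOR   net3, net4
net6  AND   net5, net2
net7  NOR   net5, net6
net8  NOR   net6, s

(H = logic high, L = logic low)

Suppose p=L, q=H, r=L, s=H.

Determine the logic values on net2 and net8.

net2 = L; net8 = L

net1 = NOT r = NOT L = H
net2 = net1 NOR p = H NOR L = L
net3 = net2 NOR net1 = L NOR H = L
net4 = s NOR q = H NOR H = L
net5 = net3 NOR net4 = L NOR L = H
net6 = net5 AND net2 = H AND L = L
net8 = net6 NOR s = L NOR H = L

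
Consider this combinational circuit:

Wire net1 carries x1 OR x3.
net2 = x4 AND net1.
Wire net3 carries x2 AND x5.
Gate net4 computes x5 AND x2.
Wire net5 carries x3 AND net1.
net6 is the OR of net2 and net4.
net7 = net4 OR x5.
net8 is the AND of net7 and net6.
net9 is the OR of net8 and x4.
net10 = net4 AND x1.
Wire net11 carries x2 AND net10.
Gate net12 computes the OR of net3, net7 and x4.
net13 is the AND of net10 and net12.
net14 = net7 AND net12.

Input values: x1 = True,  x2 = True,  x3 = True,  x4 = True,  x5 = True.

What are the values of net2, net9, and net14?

net2 = True; net9 = True; net14 = True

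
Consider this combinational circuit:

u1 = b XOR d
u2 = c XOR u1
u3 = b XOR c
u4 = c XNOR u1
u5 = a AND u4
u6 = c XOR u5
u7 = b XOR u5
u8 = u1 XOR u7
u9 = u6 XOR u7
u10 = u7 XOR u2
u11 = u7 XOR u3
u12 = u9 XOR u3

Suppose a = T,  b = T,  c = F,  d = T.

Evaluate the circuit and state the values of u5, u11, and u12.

u1 = b XOR d = T XOR T = F
u3 = b XOR c = T XOR F = T
u4 = c XNOR u1 = F XNOR F = T
u5 = a AND u4 = T AND T = T
u6 = c XOR u5 = F XOR T = T
u7 = b XOR u5 = T XOR T = F
u9 = u6 XOR u7 = T XOR F = T
u11 = u7 XOR u3 = F XOR T = T
u12 = u9 XOR u3 = T XOR T = F

u5 = T, u11 = T, u12 = F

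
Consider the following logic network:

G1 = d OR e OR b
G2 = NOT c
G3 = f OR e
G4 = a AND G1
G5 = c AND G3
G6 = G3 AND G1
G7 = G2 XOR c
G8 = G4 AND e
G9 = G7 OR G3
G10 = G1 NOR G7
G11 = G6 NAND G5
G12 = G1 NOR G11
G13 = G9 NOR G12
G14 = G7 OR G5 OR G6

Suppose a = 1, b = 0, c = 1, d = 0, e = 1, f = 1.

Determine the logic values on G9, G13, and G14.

G1 = d OR e OR b = 0 OR 1 OR 0 = 1
G2 = NOT c = NOT 1 = 0
G3 = f OR e = 1 OR 1 = 1
G5 = c AND G3 = 1 AND 1 = 1
G6 = G3 AND G1 = 1 AND 1 = 1
G7 = G2 XOR c = 0 XOR 1 = 1
G9 = G7 OR G3 = 1 OR 1 = 1
G11 = G6 NAND G5 = 1 NAND 1 = 0
G12 = G1 NOR G11 = 1 NOR 0 = 0
G13 = G9 NOR G12 = 1 NOR 0 = 0
G14 = G7 OR G5 OR G6 = 1 OR 1 OR 1 = 1

G9 = 1, G13 = 0, G14 = 1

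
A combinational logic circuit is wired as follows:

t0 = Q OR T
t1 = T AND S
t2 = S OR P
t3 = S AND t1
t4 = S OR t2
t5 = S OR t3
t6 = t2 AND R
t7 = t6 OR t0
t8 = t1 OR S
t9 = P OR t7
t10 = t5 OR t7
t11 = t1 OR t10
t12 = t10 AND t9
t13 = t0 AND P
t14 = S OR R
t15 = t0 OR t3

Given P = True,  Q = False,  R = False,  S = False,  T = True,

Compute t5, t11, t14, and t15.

t5 = False; t11 = True; t14 = False; t15 = True

t0 = Q OR T = False OR True = True
t1 = T AND S = True AND False = False
t2 = S OR P = False OR True = True
t3 = S AND t1 = False AND False = False
t5 = S OR t3 = False OR False = False
t6 = t2 AND R = True AND False = False
t7 = t6 OR t0 = False OR True = True
t10 = t5 OR t7 = False OR True = True
t11 = t1 OR t10 = False OR True = True
t14 = S OR R = False OR False = False
t15 = t0 OR t3 = True OR False = True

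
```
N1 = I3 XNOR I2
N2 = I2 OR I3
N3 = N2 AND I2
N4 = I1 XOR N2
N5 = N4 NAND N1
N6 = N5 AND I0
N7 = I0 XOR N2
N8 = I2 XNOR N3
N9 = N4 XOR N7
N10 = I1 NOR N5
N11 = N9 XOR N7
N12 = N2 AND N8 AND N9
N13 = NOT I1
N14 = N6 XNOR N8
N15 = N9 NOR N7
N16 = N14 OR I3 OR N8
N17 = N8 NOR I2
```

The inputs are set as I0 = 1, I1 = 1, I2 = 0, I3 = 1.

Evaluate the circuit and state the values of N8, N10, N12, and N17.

N1 = I3 XNOR I2 = 1 XNOR 0 = 0
N2 = I2 OR I3 = 0 OR 1 = 1
N3 = N2 AND I2 = 1 AND 0 = 0
N4 = I1 XOR N2 = 1 XOR 1 = 0
N5 = N4 NAND N1 = 0 NAND 0 = 1
N7 = I0 XOR N2 = 1 XOR 1 = 0
N8 = I2 XNOR N3 = 0 XNOR 0 = 1
N9 = N4 XOR N7 = 0 XOR 0 = 0
N10 = I1 NOR N5 = 1 NOR 1 = 0
N12 = N2 AND N8 AND N9 = 1 AND 1 AND 0 = 0
N17 = N8 NOR I2 = 1 NOR 0 = 0

N8 = 1, N10 = 0, N12 = 0, N17 = 0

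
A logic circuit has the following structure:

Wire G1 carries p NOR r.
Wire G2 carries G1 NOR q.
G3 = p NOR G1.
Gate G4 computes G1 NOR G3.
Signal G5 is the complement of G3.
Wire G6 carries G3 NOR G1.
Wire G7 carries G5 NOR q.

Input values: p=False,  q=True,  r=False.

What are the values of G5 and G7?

G5 = True  G7 = False

G1 = p NOR r = False NOR False = True
G3 = p NOR G1 = False NOR True = False
G5 = NOT G3 = NOT False = True
G7 = G5 NOR q = True NOR True = False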